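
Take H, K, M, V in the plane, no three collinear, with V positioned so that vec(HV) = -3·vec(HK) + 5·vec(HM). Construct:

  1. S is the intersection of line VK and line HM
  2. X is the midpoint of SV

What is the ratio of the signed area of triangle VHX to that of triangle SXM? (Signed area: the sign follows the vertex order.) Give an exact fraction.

Choose coordinates H = (0, 0), K = (1, 0), M = (0, 1), V = (-3, 5).
1. S is the intersection of line VK and line HM ⇒ S = (0, 5/4)
2. X is the midpoint of SV ⇒ X = (-3/2, 25/8)
2·[VHX] = 15/8, 2·[SXM] = 3/8
[VHX]:[SXM] = 15/8:3/8 = 5

[VHX]:[SXM] = 5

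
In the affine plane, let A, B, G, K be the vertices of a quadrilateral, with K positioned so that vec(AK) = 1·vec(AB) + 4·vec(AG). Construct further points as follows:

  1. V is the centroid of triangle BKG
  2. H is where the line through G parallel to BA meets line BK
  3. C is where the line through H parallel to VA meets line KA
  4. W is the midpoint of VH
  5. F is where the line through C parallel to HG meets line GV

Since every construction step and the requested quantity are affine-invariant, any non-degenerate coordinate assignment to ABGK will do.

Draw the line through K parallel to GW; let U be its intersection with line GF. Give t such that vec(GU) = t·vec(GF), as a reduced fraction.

t = -13/15

Assign A = (0, 0), B = (1, 0), G = (0, 1), K = (1, 4) — the answer is frame-independent, so this choice is without loss of generality.
1. V is the centroid of triangle BKG ⇒ V = (2/3, 5/3)
2. H is where the line through G parallel to BA meets line BK ⇒ H = (1, 1)
3. C is where the line through H parallel to VA meets line KA ⇒ C = (-1, -4)
4. W is the midpoint of VH ⇒ W = (5/6, 4/3)
5. F is where the line through C parallel to HG meets line GV ⇒ F = (-5, -4)
through K parallel to GW: direction (5/6, 1/3); meets GF at U = (13/3, 16/3)
U = G + t·(F−G) with t = -13/15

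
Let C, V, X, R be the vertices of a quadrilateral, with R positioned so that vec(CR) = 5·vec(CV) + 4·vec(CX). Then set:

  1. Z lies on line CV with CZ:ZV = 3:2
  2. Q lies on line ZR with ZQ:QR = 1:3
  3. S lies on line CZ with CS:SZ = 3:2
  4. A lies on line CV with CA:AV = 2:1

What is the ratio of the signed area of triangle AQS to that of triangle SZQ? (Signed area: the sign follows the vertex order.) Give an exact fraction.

[AQS]:[SZQ] = 23/18

Assign C = (0, 0), V = (1, 0), X = (0, 1), R = (5, 4) — the answer is frame-independent, so this choice is without loss of generality.
1. Z lies on line CV with CZ:ZV = 3:2 ⇒ Z = (3/5, 0)
2. Q lies on line ZR with ZQ:QR = 1:3 ⇒ Q = (17/10, 1)
3. S lies on line CZ with CS:SZ = 3:2 ⇒ S = (9/25, 0)
4. A lies on line CV with CA:AV = 2:1 ⇒ A = (2/3, 0)
2·[AQS] = 23/75, 2·[SZQ] = 6/25
[AQS]:[SZQ] = 23/75:6/25 = 23/18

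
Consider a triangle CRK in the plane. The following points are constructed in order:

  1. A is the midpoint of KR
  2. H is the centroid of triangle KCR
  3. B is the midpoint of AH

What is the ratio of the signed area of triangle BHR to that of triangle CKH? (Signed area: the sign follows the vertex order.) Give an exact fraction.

Assign C = (0, 0), R = (1, 0), K = (0, 1) — the answer is frame-independent, so this choice is without loss of generality.
1. A is the midpoint of KR ⇒ A = (1/2, 1/2)
2. H is the centroid of triangle KCR ⇒ H = (1/3, 1/3)
3. B is the midpoint of AH ⇒ B = (5/12, 5/12)
2·[BHR] = 1/12, 2·[CKH] = -1/3
[BHR]:[CKH] = 1/12:-1/3 = -1/4

[BHR]:[CKH] = -1/4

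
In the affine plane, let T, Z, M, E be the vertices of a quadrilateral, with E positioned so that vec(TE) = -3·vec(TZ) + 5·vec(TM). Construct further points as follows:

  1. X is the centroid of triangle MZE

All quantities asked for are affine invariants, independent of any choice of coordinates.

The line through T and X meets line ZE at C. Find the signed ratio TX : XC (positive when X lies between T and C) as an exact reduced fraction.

Assign T = (0, 0), Z = (1, 0), M = (0, 1), E = (-3, 5) — the answer is frame-independent, so this choice is without loss of generality.
1. X is the centroid of triangle MZE ⇒ X = (-2/3, 2)
line TX meets ZE at C = (-5/7, 15/7)
X = T + t·(C−T) with t = 14/15, so TX:XC = 14/15:1/15

TX:XC = 14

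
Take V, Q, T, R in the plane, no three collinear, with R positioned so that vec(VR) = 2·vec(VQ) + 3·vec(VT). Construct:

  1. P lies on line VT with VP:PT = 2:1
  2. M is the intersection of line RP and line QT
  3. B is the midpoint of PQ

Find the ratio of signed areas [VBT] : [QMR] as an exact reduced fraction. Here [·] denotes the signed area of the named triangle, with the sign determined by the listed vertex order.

Choose coordinates V = (0, 0), Q = (1, 0), T = (0, 1), R = (2, 3).
1. P lies on line VT with VP:PT = 2:1 ⇒ P = (0, 2/3)
2. M is the intersection of line RP and line QT ⇒ M = (2/13, 11/13)
3. B is the midpoint of PQ ⇒ B = (1/2, 1/3)
2·[VBT] = 1/2, 2·[QMR] = -44/13
[VBT]:[QMR] = 1/2:-44/13 = -13/88

[VBT]:[QMR] = -13/88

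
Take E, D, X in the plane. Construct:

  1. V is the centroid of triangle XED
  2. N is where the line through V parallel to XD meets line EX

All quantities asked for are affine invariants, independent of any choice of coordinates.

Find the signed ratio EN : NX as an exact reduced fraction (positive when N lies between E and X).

EN:NX = 2

Set E = (0, 0), D = (1, 0), X = (0, 1); any affine frame gives the same invariant.
1. V is the centroid of triangle XED ⇒ V = (1/3, 1/3)
2. N is where the line through V parallel to XD meets line EX ⇒ N = (0, 2/3)
N = E + t·(X−E) with t = 2/3, so EN:NX = t:(1−t) = 2/3:1/3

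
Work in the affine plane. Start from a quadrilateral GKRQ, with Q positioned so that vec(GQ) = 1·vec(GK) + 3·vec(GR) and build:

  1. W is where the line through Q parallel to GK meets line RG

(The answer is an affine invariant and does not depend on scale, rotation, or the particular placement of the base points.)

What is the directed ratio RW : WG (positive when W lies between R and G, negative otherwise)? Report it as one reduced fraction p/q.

RW:WG = -2/3

Set G = (0, 0), K = (1, 0), R = (0, 1), Q = (1, 3); any affine frame gives the same invariant.
1. W is where the line through Q parallel to GK meets line RG ⇒ W = (0, 3)
W = R + t·(G−R) with t = -2, so RW:WG = t:(1−t) = -2:3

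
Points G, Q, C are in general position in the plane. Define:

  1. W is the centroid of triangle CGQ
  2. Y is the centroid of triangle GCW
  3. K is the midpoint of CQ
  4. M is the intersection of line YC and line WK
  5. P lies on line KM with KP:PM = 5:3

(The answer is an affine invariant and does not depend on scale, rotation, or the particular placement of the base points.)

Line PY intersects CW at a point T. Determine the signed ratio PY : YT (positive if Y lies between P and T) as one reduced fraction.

PY:YT = -5/8

Work in coordinates with G = (0, 0), Q = (1, 0), C = (0, 1).
1. W is the centroid of triangle CGQ ⇒ W = (1/3, 1/3)
2. Y is the centroid of triangle GCW ⇒ Y = (1/9, 4/9)
3. K is the midpoint of CQ ⇒ K = (1/2, 1/2)
4. M is the intersection of line YC and line WK ⇒ M = (1/6, 1/6)
5. P lies on line KM with KP:PM = 5:3 ⇒ P = (7/24, 7/24)
line PY meets CW at T = (2/5, 1/5)
Y = P + t·(T−P) with t = -5/3, so PY:YT = -5/3:8/3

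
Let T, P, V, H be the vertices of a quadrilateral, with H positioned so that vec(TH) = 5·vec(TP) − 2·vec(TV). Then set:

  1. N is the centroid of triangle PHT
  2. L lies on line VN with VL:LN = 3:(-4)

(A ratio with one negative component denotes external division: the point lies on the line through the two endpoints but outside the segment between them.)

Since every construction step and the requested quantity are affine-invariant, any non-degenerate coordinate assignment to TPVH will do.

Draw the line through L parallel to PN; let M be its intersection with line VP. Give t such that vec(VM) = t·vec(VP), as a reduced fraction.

t = -3

Work in coordinates with T = (0, 0), P = (1, 0), V = (0, 1), H = (5, -2).
1. N is the centroid of triangle PHT ⇒ N = (2, -2/3)
2. L lies on line VN with VL:LN = 3:(-4) ⇒ L = (-6, 6)
through L parallel to PN: direction (1, -2/3); meets VP at M = (-3, 4)
M = V + t·(P−V) with t = -3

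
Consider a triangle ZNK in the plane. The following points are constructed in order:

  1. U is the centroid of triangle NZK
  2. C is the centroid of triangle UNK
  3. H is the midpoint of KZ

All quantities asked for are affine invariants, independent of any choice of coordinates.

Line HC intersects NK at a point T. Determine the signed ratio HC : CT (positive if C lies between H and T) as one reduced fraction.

HC:CT = 7/2

Work in coordinates with Z = (0, 0), N = (1, 0), K = (0, 1).
1. U is the centroid of triangle NZK ⇒ U = (1/3, 1/3)
2. C is the centroid of triangle UNK ⇒ C = (4/9, 4/9)
3. H is the midpoint of KZ ⇒ H = (0, 1/2)
line HC meets NK at T = (4/7, 3/7)
C = H + t·(T−H) with t = 7/9, so HC:CT = 7/9:2/9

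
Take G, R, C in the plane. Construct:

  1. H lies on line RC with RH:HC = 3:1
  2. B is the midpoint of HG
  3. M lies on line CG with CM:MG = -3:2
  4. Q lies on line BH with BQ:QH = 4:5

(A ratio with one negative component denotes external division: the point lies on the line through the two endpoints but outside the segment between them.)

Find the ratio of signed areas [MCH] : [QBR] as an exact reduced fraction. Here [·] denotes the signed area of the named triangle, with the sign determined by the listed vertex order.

Choose coordinates G = (0, 0), R = (1, 0), C = (0, 1).
1. H lies on line RC with RH:HC = 3:1 ⇒ H = (1/4, 3/4)
2. B is the midpoint of HG ⇒ B = (1/8, 3/8)
3. M lies on line CG with CM:MG = -3:2 ⇒ M = (0, -2)
4. Q lies on line BH with BQ:QH = 4:5 ⇒ Q = (13/72, 13/24)
2·[MCH] = -3/4, 2·[QBR] = 1/6
[MCH]:[QBR] = -3/4:1/6 = -9/2

[MCH]:[QBR] = -9/2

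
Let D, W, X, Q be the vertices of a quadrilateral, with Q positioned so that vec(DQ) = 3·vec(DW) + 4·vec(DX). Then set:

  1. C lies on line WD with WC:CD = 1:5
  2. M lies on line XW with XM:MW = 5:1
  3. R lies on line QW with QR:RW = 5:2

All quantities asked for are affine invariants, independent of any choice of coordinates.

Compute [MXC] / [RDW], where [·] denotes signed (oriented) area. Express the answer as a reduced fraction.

Assign D = (0, 0), W = (1, 0), X = (0, 1), Q = (3, 4) — the answer is frame-independent, so this choice is without loss of generality.
1. C lies on line WD with WC:CD = 1:5 ⇒ C = (5/6, 0)
2. M lies on line XW with XM:MW = 5:1 ⇒ M = (5/6, 1/6)
3. R lies on line QW with QR:RW = 5:2 ⇒ R = (11/7, 8/7)
2·[MXC] = 5/36, 2·[RDW] = 8/7
[MXC]:[RDW] = 5/36:8/7 = 35/288

[MXC]:[RDW] = 35/288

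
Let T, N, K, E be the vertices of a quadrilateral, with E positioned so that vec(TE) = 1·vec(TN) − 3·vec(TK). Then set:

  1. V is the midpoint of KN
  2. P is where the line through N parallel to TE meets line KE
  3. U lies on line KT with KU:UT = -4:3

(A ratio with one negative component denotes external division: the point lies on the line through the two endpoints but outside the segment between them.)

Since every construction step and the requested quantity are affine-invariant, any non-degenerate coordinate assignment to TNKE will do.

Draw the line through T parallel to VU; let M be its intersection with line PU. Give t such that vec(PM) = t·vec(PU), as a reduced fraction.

Work in coordinates with T = (0, 0), N = (1, 0), K = (0, 1), E = (1, -3).
1. V is the midpoint of KN ⇒ V = (1/2, 1/2)
2. P is where the line through N parallel to TE meets line KE ⇒ P = (-2, 9)
3. U lies on line KT with KU:UT = -4:3 ⇒ U = (0, -3)
through T parallel to VU: direction (-1/2, -7/2); meets PU at M = (-3/13, -21/13)
M = P + t·(U−P) with t = 23/26

t = 23/26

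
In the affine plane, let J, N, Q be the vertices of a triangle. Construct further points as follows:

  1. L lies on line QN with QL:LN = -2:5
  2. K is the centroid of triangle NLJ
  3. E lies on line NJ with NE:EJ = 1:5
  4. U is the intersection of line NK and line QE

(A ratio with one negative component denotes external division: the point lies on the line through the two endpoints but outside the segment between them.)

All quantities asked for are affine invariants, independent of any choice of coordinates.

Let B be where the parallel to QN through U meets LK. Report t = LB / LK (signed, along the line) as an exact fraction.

Choose coordinates J = (0, 0), N = (1, 0), Q = (0, 1).
1. L lies on line QN with QL:LN = -2:5 ⇒ L = (-2/3, 5/3)
2. K is the centroid of triangle NLJ ⇒ K = (1/9, 5/9)
3. E lies on line NJ with NE:EJ = 1:5 ⇒ E = (5/6, 0)
4. U is the intersection of line NK and line QE ⇒ U = (15/23, 5/23)
through U parallel to QN: direction (1, -1); meets LK at B = (-25/69, 85/69)
B = L + t·(K−L) with t = 9/23

t = 9/23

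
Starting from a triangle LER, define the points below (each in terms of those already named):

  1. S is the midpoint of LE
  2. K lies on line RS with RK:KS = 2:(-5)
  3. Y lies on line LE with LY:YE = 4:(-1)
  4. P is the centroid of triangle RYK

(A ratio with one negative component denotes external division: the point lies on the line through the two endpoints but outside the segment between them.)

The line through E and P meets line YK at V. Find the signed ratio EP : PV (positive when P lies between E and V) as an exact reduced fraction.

EP:PV = 2

Assign L = (0, 0), E = (1, 0), R = (0, 1) — the answer is frame-independent, so this choice is without loss of generality.
1. S is the midpoint of LE ⇒ S = (1/2, 0)
2. K lies on line RS with RK:KS = 2:(-5) ⇒ K = (-1/3, 5/3)
3. Y lies on line LE with LY:YE = 4:(-1) ⇒ Y = (4/3, 0)
4. P is the centroid of triangle RYK ⇒ P = (1/3, 8/9)
line EP meets YK at V = (0, 4/3)
P = E + t·(V−E) with t = 2/3, so EP:PV = 2/3:1/3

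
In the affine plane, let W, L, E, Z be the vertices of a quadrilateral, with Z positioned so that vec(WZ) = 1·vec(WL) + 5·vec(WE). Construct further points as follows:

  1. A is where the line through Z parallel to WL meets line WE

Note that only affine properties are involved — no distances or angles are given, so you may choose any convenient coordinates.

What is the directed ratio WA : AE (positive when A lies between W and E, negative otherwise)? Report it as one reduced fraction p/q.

Choose coordinates W = (0, 0), L = (1, 0), E = (0, 1), Z = (1, 5).
1. A is where the line through Z parallel to WL meets line WE ⇒ A = (0, 5)
A = W + t·(E−W) with t = 5, so WA:AE = t:(1−t) = 5:-4

WA:AE = -5/4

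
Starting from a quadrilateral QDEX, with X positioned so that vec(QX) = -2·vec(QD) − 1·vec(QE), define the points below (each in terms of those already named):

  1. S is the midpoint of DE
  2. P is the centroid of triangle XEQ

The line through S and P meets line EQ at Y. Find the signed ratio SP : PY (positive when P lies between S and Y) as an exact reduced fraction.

Assign Q = (0, 0), D = (1, 0), E = (0, 1), X = (-2, -1) — the answer is frame-independent, so this choice is without loss of generality.
1. S is the midpoint of DE ⇒ S = (1/2, 1/2)
2. P is the centroid of triangle XEQ ⇒ P = (-2/3, 0)
line SP meets EQ at Y = (0, 2/7)
P = S + t·(Y−S) with t = 7/3, so SP:PY = 7/3:-4/3

SP:PY = -7/4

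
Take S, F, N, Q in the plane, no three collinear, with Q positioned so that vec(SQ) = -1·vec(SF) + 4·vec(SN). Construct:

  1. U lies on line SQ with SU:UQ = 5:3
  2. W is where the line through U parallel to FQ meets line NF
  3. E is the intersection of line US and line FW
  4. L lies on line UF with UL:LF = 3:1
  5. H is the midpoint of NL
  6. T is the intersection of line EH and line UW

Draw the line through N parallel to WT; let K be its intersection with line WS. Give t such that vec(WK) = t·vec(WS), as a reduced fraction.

Choose coordinates S = (0, 0), F = (1, 0), N = (0, 1), Q = (-1, 4).
1. U lies on line SQ with SU:UQ = 5:3 ⇒ U = (-5/8, 5/2)
2. W is where the line through U parallel to FQ meets line NF ⇒ W = (1/4, 3/4)
3. E is the intersection of line US and line FW ⇒ E = (-1/3, 4/3)
4. L lies on line UF with UL:LF = 3:1 ⇒ L = (19/32, 5/8)
5. H is the midpoint of NL ⇒ H = (19/64, 13/16)
6. T is the intersection of line EH and line UW ⇒ T = (93/568, 131/142)
through N parallel to WT: direction (-49/568, 49/284); meets WS at K = (1/5, 3/5)
K = W + t·(S−W) with t = 1/5

t = 1/5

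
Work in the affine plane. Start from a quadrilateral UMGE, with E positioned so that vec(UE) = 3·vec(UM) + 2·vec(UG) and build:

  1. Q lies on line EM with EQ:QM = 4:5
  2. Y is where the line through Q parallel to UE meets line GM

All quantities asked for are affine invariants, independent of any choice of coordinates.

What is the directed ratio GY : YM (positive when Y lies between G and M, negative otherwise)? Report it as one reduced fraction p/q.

Set U = (0, 0), M = (1, 0), G = (0, 1), E = (3, 2); any affine frame gives the same invariant.
1. Q lies on line EM with EQ:QM = 4:5 ⇒ Q = (19/9, 10/9)
2. Y is where the line through Q parallel to UE meets line GM ⇒ Y = (7/9, 2/9)
Y = G + t·(M−G) with t = 7/9, so GY:YM = t:(1−t) = 7/9:2/9

GY:YM = 7/2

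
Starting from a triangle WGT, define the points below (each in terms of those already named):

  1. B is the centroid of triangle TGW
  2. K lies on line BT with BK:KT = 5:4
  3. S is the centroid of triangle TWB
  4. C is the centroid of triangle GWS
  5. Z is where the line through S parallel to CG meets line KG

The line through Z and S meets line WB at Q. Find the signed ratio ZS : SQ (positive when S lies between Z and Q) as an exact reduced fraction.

ZS:SQ = -20/11

Choose coordinates W = (0, 0), G = (1, 0), T = (0, 1).
1. B is the centroid of triangle TGW ⇒ B = (1/3, 1/3)
2. K lies on line BT with BK:KT = 5:4 ⇒ K = (4/27, 19/27)
3. S is the centroid of triangle TWB ⇒ S = (1/9, 4/9)
4. C is the centroid of triangle GWS ⇒ C = (10/27, 4/27)
5. Z is where the line through S parallel to CG meets line KG ⇒ Z = (139/231, 76/231)
line ZS meets WB at Q = (8/21, 8/21)
S = Z + t·(Q−Z) with t = 20/9, so ZS:SQ = 20/9:-11/9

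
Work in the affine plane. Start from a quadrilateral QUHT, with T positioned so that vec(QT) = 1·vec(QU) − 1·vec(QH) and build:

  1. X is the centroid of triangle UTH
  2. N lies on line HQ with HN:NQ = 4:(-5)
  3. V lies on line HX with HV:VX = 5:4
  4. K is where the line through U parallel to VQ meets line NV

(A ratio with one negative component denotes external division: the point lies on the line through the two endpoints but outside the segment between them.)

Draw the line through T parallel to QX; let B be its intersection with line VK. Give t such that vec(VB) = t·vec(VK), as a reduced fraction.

Choose coordinates Q = (0, 0), U = (1, 0), H = (0, 1), T = (1, -1).
1. X is the centroid of triangle UTH ⇒ X = (2/3, 0)
2. N lies on line HQ with HN:NQ = 4:(-5) ⇒ N = (0, 5)
3. V lies on line HX with HV:VX = 5:4 ⇒ V = (10/27, 4/9)
4. K is where the line through U parallel to VQ meets line NV ⇒ K = (62/135, -146/225)
through T parallel to QX: direction (2/3, 0); meets VK at B = (20/41, -1)
B = V + t·(K−V) with t = 325/246

t = 325/246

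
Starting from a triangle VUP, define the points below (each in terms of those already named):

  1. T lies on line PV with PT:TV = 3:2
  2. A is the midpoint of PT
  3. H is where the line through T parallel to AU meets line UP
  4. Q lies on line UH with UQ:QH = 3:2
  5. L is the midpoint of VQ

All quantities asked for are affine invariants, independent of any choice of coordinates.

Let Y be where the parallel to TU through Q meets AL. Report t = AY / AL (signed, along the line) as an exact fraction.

Set V = (0, 0), U = (1, 0), P = (0, 1); any affine frame gives the same invariant.
1. T lies on line PV with PT:TV = 3:2 ⇒ T = (0, 2/5)
2. A is the midpoint of PT ⇒ A = (0, 7/10)
3. H is where the line through T parallel to AU meets line UP ⇒ H = (2, -1)
4. Q lies on line UH with UQ:QH = 3:2 ⇒ Q = (8/5, -3/5)
5. L is the midpoint of VQ ⇒ L = (4/5, -3/10)
through Q parallel to TU: direction (1, -2/5); meets AL at Y = (66/85, -23/85)
Y = A + t·(L−A) with t = 33/34

t = 33/34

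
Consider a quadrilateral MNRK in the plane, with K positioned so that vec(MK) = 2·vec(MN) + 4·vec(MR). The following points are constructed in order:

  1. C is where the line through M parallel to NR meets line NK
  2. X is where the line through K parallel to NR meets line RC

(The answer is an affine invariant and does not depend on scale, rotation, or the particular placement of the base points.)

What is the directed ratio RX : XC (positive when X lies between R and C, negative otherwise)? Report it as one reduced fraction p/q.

RX:XC = -5/6

Choose coordinates M = (0, 0), N = (1, 0), R = (0, 1), K = (2, 4).
1. C is where the line through M parallel to NR meets line NK ⇒ C = (4/5, -4/5)
2. X is where the line through K parallel to NR meets line RC ⇒ X = (-4, 10)
X = R + t·(C−R) with t = -5, so RX:XC = t:(1−t) = -5:6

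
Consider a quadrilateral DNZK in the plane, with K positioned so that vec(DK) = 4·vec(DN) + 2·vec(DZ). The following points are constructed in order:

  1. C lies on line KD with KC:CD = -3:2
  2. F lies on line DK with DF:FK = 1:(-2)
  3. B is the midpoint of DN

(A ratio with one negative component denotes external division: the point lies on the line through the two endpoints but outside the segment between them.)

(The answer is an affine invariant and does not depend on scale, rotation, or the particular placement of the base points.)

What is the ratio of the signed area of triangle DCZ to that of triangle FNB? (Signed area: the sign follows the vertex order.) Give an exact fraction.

[DCZ]:[FNB] = -8

Set D = (0, 0), N = (1, 0), Z = (0, 1), K = (4, 2); any affine frame gives the same invariant.
1. C lies on line KD with KC:CD = -3:2 ⇒ C = (-8, -4)
2. F lies on line DK with DF:FK = 1:(-2) ⇒ F = (-4, -2)
3. B is the midpoint of DN ⇒ B = (1/2, 0)
2·[DCZ] = -8, 2·[FNB] = 1
[DCZ]:[FNB] = -8:1 = -8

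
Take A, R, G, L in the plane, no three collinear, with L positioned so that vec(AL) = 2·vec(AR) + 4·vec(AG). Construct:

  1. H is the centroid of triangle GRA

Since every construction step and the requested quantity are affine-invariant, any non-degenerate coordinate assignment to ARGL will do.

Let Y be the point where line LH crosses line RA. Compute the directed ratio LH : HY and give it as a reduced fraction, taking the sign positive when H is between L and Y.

Assign A = (0, 0), R = (1, 0), G = (0, 1), L = (2, 4) — the answer is frame-independent, so this choice is without loss of generality.
1. H is the centroid of triangle GRA ⇒ H = (1/3, 1/3)
line LH meets RA at Y = (2/11, 0)
H = L + t·(Y−L) with t = 11/12, so LH:HY = 11/12:1/12

LH:HY = 11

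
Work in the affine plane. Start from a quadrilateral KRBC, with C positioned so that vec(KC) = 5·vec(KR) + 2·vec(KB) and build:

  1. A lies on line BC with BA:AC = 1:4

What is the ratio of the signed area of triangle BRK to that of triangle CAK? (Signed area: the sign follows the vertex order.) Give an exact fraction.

[BRK]:[CAK] = -1/4

Assign K = (0, 0), R = (1, 0), B = (0, 1), C = (5, 2) — the answer is frame-independent, so this choice is without loss of generality.
1. A lies on line BC with BA:AC = 1:4 ⇒ A = (1, 6/5)
2·[BRK] = -1, 2·[CAK] = 4
[BRK]:[CAK] = -1:4 = -1/4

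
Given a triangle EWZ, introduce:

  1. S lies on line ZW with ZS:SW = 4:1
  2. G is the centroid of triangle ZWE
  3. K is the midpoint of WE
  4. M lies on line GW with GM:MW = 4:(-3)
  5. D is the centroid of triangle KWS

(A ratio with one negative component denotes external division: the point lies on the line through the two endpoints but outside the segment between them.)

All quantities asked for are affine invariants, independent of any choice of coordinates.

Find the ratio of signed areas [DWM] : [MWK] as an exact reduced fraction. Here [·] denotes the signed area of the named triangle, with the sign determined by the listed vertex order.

Assign E = (0, 0), W = (1, 0), Z = (0, 1) — the answer is frame-independent, so this choice is without loss of generality.
1. S lies on line ZW with ZS:SW = 4:1 ⇒ S = (4/5, 1/5)
2. G is the centroid of triangle ZWE ⇒ G = (1/3, 1/3)
3. K is the midpoint of WE ⇒ K = (1/2, 0)
4. M lies on line GW with GM:MW = 4:(-3) ⇒ M = (3, -1)
5. D is the centroid of triangle KWS ⇒ D = (23/30, 1/15)
2·[DWM] = -1/10, 2·[MWK] = 1/2
[DWM]:[MWK] = -1/10:1/2 = -1/5

[DWM]:[MWK] = -1/5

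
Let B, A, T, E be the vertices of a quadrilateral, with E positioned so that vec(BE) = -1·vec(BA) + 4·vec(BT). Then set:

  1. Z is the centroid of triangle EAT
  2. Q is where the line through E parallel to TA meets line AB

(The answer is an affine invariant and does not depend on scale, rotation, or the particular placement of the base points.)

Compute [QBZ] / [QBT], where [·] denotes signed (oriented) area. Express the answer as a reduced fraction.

Set B = (0, 0), A = (1, 0), T = (0, 1), E = (-1, 4); any affine frame gives the same invariant.
1. Z is the centroid of triangle EAT ⇒ Z = (0, 5/3)
2. Q is where the line through E parallel to TA meets line AB ⇒ Q = (3, 0)
2·[QBZ] = -5, 2·[QBT] = -3
[QBZ]:[QBT] = -5:-3 = 5/3

[QBZ]:[QBT] = 5/3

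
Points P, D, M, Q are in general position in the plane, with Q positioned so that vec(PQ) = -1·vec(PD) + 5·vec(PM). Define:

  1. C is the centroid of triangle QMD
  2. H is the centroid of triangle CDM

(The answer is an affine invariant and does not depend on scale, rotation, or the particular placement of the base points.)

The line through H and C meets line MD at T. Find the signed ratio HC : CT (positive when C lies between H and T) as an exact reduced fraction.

HC:CT = -2/3

Set P = (0, 0), D = (1, 0), M = (0, 1), Q = (-1, 5); any affine frame gives the same invariant.
1. C is the centroid of triangle QMD ⇒ C = (0, 2)
2. H is the centroid of triangle CDM ⇒ H = (1/3, 1)
line HC meets MD at T = (1/2, 1/2)
C = H + t·(T−H) with t = -2, so HC:CT = -2:3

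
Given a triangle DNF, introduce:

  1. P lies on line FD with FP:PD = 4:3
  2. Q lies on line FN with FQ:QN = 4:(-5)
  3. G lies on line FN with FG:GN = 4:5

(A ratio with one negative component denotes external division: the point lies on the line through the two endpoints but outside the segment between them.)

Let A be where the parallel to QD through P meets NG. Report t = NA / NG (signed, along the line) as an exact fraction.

Work in coordinates with D = (0, 0), N = (1, 0), F = (0, 1).
1. P lies on line FD with FP:PD = 4:3 ⇒ P = (0, 3/7)
2. Q lies on line FN with FQ:QN = 4:(-5) ⇒ Q = (-4, 5)
3. G lies on line FN with FG:GN = 4:5 ⇒ G = (4/9, 5/9)
through P parallel to QD: direction (4, -5); meets NG at A = (-16/7, 23/7)
A = N + t·(G−N) with t = 207/35

t = 207/35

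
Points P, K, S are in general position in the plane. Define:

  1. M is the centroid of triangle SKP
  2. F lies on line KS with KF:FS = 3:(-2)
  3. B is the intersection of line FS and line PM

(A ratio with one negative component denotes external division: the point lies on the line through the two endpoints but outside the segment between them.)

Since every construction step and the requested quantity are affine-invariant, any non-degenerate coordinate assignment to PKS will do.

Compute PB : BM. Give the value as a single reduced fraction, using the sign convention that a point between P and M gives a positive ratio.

PB:BM = -3

Set P = (0, 0), K = (1, 0), S = (0, 1); any affine frame gives the same invariant.
1. M is the centroid of triangle SKP ⇒ M = (1/3, 1/3)
2. F lies on line KS with KF:FS = 3:(-2) ⇒ F = (-2, 3)
3. B is the intersection of line FS and line PM ⇒ B = (1/2, 1/2)
B = P + t·(M−P) with t = 3/2, so PB:BM = t:(1−t) = 3/2:-1/2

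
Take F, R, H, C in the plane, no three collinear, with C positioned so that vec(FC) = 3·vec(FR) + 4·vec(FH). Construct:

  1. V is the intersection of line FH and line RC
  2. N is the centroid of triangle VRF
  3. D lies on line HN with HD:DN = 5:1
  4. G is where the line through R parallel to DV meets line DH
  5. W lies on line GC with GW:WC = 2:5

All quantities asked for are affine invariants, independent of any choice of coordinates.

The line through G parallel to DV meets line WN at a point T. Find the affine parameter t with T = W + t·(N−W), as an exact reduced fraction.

Assign F = (0, 0), R = (1, 0), H = (0, 1), C = (3, 4) — the answer is frame-independent, so this choice is without loss of generality.
1. V is the intersection of line FH and line RC ⇒ V = (0, -2)
2. N is the centroid of triangle VRF ⇒ N = (1/3, -2/3)
3. D lies on line HN with HD:DN = 5:1 ⇒ D = (5/18, -7/18)
4. G is where the line through R parallel to DV meets line DH ⇒ G = (17/27, -58/27)
5. W lies on line GC with GW:WC = 2:5 ⇒ W = (247/189, -74/189)
through G parallel to DV: direction (-5/18, -29/18); meets WN at T = (1159/1269, -638/1269)
T = W + t·(N−W) with t = 19/47

t = 19/47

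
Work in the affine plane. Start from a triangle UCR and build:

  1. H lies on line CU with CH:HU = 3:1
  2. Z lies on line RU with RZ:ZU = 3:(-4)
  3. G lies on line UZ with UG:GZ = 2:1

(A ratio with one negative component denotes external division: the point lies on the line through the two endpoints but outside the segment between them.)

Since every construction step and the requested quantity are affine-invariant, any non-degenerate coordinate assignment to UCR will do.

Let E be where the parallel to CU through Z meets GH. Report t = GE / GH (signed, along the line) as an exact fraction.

t = -1/2

Work in coordinates with U = (0, 0), C = (1, 0), R = (0, 1).
1. H lies on line CU with CH:HU = 3:1 ⇒ H = (1/4, 0)
2. Z lies on line RU with RZ:ZU = 3:(-4) ⇒ Z = (0, 4)
3. G lies on line UZ with UG:GZ = 2:1 ⇒ G = (0, 8/3)
through Z parallel to CU: direction (-1, 0); meets GH at E = (-1/8, 4)
E = G + t·(H−G) with t = -1/2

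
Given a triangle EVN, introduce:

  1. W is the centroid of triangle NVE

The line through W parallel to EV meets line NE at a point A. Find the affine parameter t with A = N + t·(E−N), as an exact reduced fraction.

t = 2/3

Work in coordinates with E = (0, 0), V = (1, 0), N = (0, 1).
1. W is the centroid of triangle NVE ⇒ W = (1/3, 1/3)
through W parallel to EV: direction (1, 0); meets NE at A = (0, 1/3)
A = N + t·(E−N) with t = 2/3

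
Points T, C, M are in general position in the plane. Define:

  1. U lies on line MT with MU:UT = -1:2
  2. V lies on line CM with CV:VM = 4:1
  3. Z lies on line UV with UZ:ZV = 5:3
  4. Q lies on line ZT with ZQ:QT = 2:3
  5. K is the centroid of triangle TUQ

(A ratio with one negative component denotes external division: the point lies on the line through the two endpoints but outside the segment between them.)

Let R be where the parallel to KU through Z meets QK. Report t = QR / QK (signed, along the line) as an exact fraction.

Work in coordinates with T = (0, 0), C = (1, 0), M = (0, 1).
1. U lies on line MT with MU:UT = -1:2 ⇒ U = (0, 2)
2. V lies on line CM with CV:VM = 4:1 ⇒ V = (1/5, 4/5)
3. Z lies on line UV with UZ:ZV = 5:3 ⇒ Z = (1/8, 5/4)
4. Q lies on line ZT with ZQ:QT = 2:3 ⇒ Q = (3/40, 3/4)
5. K is the centroid of triangle TUQ ⇒ K = (1/40, 11/12)
through Z parallel to KU: direction (-1/40, 13/12); meets QK at R = (17/120, 19/36)
R = Q + t·(K−Q) with t = -4/3

t = -4/3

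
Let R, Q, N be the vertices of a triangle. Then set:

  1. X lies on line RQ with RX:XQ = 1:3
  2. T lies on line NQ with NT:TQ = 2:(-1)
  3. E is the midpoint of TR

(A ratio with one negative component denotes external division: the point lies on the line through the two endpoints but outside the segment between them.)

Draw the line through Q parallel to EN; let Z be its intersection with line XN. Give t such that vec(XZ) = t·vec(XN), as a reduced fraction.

Work in coordinates with R = (0, 0), Q = (1, 0), N = (0, 1).
1. X lies on line RQ with RX:XQ = 1:3 ⇒ X = (1/4, 0)
2. T lies on line NQ with NT:TQ = 2:(-1) ⇒ T = (2, -1)
3. E is the midpoint of TR ⇒ E = (1, -1/2)
through Q parallel to EN: direction (-1, 3/2); meets XN at Z = (-1/5, 9/5)
Z = X + t·(N−X) with t = 9/5

t = 9/5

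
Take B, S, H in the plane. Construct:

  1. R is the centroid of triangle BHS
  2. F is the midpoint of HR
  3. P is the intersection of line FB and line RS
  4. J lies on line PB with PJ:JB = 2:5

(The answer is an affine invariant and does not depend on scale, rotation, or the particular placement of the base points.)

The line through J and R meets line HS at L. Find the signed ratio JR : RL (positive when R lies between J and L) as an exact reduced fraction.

JR:RL = 17/21

Set B = (0, 0), S = (1, 0), H = (0, 1); any affine frame gives the same invariant.
1. R is the centroid of triangle BHS ⇒ R = (1/3, 1/3)
2. F is the midpoint of HR ⇒ F = (1/6, 2/3)
3. P is the intersection of line FB and line RS ⇒ P = (1/9, 4/9)
4. J lies on line PB with PJ:JB = 2:5 ⇒ J = (5/63, 20/63)
line JR meets HS at L = (11/17, 6/17)
R = J + t·(L−J) with t = 17/38, so JR:RL = 17/38:21/38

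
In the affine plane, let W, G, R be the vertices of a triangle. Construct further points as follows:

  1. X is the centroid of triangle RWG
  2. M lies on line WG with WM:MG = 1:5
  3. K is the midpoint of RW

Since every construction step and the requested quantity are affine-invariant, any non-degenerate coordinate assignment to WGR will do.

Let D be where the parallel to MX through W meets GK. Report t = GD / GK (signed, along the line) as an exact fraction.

t = 4/5

Work in coordinates with W = (0, 0), G = (1, 0), R = (0, 1).
1. X is the centroid of triangle RWG ⇒ X = (1/3, 1/3)
2. M lies on line WG with WM:MG = 1:5 ⇒ M = (1/6, 0)
3. K is the midpoint of RW ⇒ K = (0, 1/2)
through W parallel to MX: direction (1/6, 1/3); meets GK at D = (1/5, 2/5)
D = G + t·(K−G) with t = 4/5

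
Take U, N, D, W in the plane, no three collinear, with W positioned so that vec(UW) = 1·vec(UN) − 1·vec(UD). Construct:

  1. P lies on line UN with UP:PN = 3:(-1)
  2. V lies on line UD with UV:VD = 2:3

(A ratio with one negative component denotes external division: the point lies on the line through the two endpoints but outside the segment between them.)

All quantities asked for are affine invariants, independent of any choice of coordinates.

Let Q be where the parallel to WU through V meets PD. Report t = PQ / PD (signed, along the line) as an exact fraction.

Work in coordinates with U = (0, 0), N = (1, 0), D = (0, 1), W = (1, -1).
1. P lies on line UN with UP:PN = 3:(-1) ⇒ P = (3/2, 0)
2. V lies on line UD with UV:VD = 2:3 ⇒ V = (0, 2/5)
through V parallel to WU: direction (-1, 1); meets PD at Q = (-9/5, 11/5)
Q = P + t·(D−P) with t = 11/5

t = 11/5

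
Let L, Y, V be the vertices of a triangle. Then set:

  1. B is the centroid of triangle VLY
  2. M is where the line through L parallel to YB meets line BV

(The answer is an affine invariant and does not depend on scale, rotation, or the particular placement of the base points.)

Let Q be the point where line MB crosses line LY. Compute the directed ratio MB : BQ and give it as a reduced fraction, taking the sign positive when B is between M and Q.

MB:BQ = -2

Set L = (0, 0), Y = (1, 0), V = (0, 1); any affine frame gives the same invariant.
1. B is the centroid of triangle VLY ⇒ B = (1/3, 1/3)
2. M is where the line through L parallel to YB meets line BV ⇒ M = (2/3, -1/3)
line MB meets LY at Q = (1/2, 0)
B = M + t·(Q−M) with t = 2, so MB:BQ = 2:-1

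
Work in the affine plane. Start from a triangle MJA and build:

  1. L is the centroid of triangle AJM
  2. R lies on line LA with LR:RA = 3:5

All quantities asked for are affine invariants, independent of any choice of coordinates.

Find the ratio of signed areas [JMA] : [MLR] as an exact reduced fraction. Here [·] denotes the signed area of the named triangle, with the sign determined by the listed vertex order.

[JMA]:[MLR] = -8

Assign M = (0, 0), J = (1, 0), A = (0, 1) — the answer is frame-independent, so this choice is without loss of generality.
1. L is the centroid of triangle AJM ⇒ L = (1/3, 1/3)
2. R lies on line LA with LR:RA = 3:5 ⇒ R = (5/24, 7/12)
2·[JMA] = -1, 2·[MLR] = 1/8
[JMA]:[MLR] = -1:1/8 = -8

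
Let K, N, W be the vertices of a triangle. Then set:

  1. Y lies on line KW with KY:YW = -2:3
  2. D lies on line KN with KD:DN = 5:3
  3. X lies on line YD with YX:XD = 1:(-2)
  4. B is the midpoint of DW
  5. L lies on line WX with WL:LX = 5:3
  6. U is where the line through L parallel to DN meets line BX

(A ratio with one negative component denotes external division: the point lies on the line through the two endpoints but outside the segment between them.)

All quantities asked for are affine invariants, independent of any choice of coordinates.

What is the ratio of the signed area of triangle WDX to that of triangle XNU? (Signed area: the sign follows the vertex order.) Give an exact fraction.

Work in coordinates with K = (0, 0), N = (1, 0), W = (0, 1).
1. Y lies on line KW with KY:YW = -2:3 ⇒ Y = (0, -2)
2. D lies on line KN with KD:DN = 5:3 ⇒ D = (5/8, 0)
3. X lies on line YD with YX:XD = 1:(-2) ⇒ X = (-5/8, -4)
4. B is the midpoint of DW ⇒ B = (5/16, 1/2)
5. L lies on line WX with WL:LX = 5:3 ⇒ L = (-25/64, -17/8)
6. U is where the line through L parallel to DN meets line BX ⇒ U = (-15/64, -17/8)
2·[WDX] = -15/4, 2·[XNU] = 95/64
[WDX]:[XNU] = -15/4:95/64 = -48/19

[WDX]:[XNU] = -48/19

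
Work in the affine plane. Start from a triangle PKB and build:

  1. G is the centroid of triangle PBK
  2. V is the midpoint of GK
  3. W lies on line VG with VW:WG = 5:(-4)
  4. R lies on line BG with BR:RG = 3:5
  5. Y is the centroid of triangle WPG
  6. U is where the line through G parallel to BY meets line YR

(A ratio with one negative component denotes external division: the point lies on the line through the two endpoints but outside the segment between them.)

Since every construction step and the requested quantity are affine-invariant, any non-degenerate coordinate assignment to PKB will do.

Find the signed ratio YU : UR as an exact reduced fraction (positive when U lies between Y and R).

YU:UR = -8/5

Choose coordinates P = (0, 0), K = (1, 0), B = (0, 1).
1. G is the centroid of triangle PBK ⇒ G = (1/3, 1/3)
2. V is the midpoint of GK ⇒ V = (2/3, 1/6)
3. W lies on line VG with VW:WG = 5:(-4) ⇒ W = (-1, 1)
4. R lies on line BG with BR:RG = 3:5 ⇒ R = (1/8, 3/4)
5. Y is the centroid of triangle WPG ⇒ Y = (-2/9, 4/9)
6. U is where the line through G parallel to BY meets line YR ⇒ U = (19/27, 34/27)
U = Y + t·(R−Y) with t = 8/3, so YU:UR = t:(1−t) = 8/3:-5/3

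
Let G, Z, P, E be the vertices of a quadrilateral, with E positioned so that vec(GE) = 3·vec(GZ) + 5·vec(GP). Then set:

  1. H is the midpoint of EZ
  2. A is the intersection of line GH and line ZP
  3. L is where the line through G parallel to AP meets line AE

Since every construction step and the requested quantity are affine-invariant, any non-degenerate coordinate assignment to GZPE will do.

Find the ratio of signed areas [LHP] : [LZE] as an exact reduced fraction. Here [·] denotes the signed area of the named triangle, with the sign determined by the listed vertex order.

[LHP]:[LZE] = 41/80

Set G = (0, 0), Z = (1, 0), P = (0, 1), E = (3, 5); any affine frame gives the same invariant.
1. H is the midpoint of EZ ⇒ H = (2, 5/2)
2. A is the intersection of line GH and line ZP ⇒ A = (4/9, 5/9)
3. L is where the line through G parallel to AP meets line AE ⇒ L = (5/63, -5/63)
2·[LHP] = 41/18, 2·[LZE] = 40/9
[LHP]:[LZE] = 41/18:40/9 = 41/80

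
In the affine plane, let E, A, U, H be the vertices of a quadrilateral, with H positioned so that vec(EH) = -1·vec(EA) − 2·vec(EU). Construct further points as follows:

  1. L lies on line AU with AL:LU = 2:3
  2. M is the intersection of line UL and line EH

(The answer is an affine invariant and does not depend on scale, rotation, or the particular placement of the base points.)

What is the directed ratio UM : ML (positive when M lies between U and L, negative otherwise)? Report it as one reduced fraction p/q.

UM:ML = 5/4

Assign E = (0, 0), A = (1, 0), U = (0, 1), H = (-1, -2) — the answer is frame-independent, so this choice is without loss of generality.
1. L lies on line AU with AL:LU = 2:3 ⇒ L = (3/5, 2/5)
2. M is the intersection of line UL and line EH ⇒ M = (1/3, 2/3)
M = U + t·(L−U) with t = 5/9, so UM:ML = t:(1−t) = 5/9:4/9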